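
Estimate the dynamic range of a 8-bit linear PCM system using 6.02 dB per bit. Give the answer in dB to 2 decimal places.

48.16 dB

8 × 6.02 = 48.16 dB.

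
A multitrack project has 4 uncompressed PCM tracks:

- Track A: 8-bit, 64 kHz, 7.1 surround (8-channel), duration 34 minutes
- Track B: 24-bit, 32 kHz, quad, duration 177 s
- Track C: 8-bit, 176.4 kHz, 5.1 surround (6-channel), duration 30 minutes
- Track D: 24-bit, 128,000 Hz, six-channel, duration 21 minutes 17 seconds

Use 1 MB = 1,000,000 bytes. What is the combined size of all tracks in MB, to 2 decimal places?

5959.78 MB

Track A: 34 minutes = 2,040 s; 64,000 × 2,040 × 1 × 8 = 1,044,480,000 bytes.
Track B: 32,000 × 177 × 3 × 4 = 67,968,000 bytes.
Track C: 30 minutes = 1,800 s; 176,400 × 1,800 × 1 × 6 = 1,905,120,000 bytes.
Track D: 21 minutes 17 seconds = 1,277 s; 128,000 × 1,277 × 3 × 6 = 2,942,208,000 bytes.
Total = 5,959,776,000 bytes = 5959.78 MB.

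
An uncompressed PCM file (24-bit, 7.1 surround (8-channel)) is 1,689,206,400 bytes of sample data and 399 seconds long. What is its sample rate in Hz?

Bytes = sample_rate × seconds × bytes_per_sample × channels.
sample_rate = 1,689,206,400 / (399 × 3 × 8) = 1,689,206,400 / 9,576 = 176,400 Hz.

176,400 Hz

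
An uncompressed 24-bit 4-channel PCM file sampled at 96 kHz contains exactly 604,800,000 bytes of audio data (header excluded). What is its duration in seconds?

525 seconds

Byte rate = 96,000 × 3 × 4 = 1,152,000 bytes/s.
Duration = 604,800,000 / 1,152,000 = 525 s.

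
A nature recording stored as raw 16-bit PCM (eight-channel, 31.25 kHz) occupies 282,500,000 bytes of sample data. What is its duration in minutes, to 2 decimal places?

Byte rate = 31,250 × 2 × 8 = 500,000 bytes/s.
Duration = 282,500,000 / 500,000 = 565 s.
565 s / 60 = 9.42 minutes.

9.42 minutes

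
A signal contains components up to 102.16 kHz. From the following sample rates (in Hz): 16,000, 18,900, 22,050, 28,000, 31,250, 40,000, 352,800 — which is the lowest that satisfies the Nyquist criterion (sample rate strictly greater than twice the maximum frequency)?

Need sample rate > 2 × 102,160 = 204,320 Hz.
Lowest listed rate above 204,320 Hz is 352,800 Hz.

352,800 Hz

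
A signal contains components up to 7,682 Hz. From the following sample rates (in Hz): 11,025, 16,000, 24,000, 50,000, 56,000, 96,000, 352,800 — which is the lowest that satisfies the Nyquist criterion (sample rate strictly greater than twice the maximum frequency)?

16,000 Hz

Need sample rate > 2 × 7,682 = 15,364 Hz.
Lowest listed rate above 15,364 Hz is 16,000 Hz.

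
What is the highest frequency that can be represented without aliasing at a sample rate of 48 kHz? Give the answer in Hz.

Nyquist frequency = sample rate / 2 = 48,000 / 2 = 24,000 Hz.

24,000 Hz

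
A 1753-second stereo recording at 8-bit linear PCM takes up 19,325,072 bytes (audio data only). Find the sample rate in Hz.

Bytes = sample_rate × seconds × bytes_per_sample × channels.
sample_rate = 19,325,072 / (1,753 × 1 × 2) = 19,325,072 / 3,506 = 5,512 Hz.

5,512 Hz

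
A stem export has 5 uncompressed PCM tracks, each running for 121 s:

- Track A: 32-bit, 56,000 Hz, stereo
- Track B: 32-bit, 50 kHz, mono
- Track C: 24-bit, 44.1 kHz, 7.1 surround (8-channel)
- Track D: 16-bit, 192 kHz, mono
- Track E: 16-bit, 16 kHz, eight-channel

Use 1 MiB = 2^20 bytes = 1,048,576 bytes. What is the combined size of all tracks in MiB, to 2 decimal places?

Track A: 56,000 × 121 × 4 × 2 = 54,208,000 bytes.
Track B: 50,000 × 121 × 4 × 1 = 24,200,000 bytes.
Track C: 44,100 × 121 × 3 × 8 = 128,066,400 bytes.
Track D: 192,000 × 121 × 2 × 1 = 46,464,000 bytes.
Track E: 16,000 × 121 × 2 × 8 = 30,976,000 bytes.
Total = 283,914,400 bytes = 270.76 MiB.

270.76 MiB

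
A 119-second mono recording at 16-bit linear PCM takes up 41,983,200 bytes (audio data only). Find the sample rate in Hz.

Bytes = sample_rate × seconds × bytes_per_sample × channels.
sample_rate = 41,983,200 / (119 × 2 × 1) = 41,983,200 / 238 = 176,400 Hz.

176,400 Hz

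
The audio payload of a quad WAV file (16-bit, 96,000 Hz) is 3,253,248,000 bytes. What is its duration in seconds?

4,236 seconds

Byte rate = 96,000 × 2 × 4 = 768,000 bytes/s.
Duration = 3,253,248,000 / 768,000 = 4,236 s.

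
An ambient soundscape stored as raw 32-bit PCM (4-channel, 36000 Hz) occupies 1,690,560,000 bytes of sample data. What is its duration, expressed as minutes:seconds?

Byte rate = 36,000 × 4 × 4 = 576,000 bytes/s.
Duration = 1,690,560,000 / 576,000 = 2,935 s.
2,935 s = 48:55.

48:55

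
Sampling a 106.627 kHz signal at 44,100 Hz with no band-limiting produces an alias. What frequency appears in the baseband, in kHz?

Nyquist = 44,100/2 = 22,050 Hz; 106,627 Hz exceeds it.
Alias = |106,627 − 2×44,100| = |106,627 − 88,200| = 18,427 Hz = 18.427 kHz.

18.427 kHz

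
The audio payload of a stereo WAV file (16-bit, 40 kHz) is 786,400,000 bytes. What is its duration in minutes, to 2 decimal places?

Byte rate = 40,000 × 2 × 2 = 160,000 bytes/s.
Duration = 786,400,000 / 160,000 = 4,915 s.
4,915 s / 60 = 81.92 minutes.

81.92 minutes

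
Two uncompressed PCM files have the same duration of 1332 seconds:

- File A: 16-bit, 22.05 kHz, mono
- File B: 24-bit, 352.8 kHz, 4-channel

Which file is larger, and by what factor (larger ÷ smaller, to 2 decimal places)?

File B, by a factor of 96.00

File A: 22,050 × 2 × 1 = 44,100 bytes/s.
File B: 352,800 × 3 × 4 = 4,233,600 bytes/s.
File B is larger; ratio = 5,639,155,200 / 58,741,200 = 96.00.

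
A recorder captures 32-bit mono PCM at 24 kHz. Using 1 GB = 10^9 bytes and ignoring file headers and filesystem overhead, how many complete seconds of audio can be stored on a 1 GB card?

Uncompressed byte rate = 24,000 × 4 × 1 = 96,000 bytes/s.
Capacity = 1 × 1,000,000,000 = 1,000,000,000 bytes.
1,000,000,000 / 96,000 ≈ 10416.67 s → 10,416 seconds.

10,416 seconds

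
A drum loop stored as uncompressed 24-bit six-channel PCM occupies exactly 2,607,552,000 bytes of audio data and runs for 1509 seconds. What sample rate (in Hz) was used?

Bytes = sample_rate × seconds × bytes_per_sample × channels.
sample_rate = 2,607,552,000 / (1,509 × 3 × 6) = 2,607,552,000 / 27,162 = 96,000 Hz.

96,000 Hz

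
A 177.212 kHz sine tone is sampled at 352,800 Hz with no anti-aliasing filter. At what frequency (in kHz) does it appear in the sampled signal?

175.588 kHz

Nyquist = 352,800/2 = 176,400 Hz; 177,212 Hz exceeds it.
Alias = |177,212 − 1×352,800| = |177,212 − 352,800| = 175,588 Hz = 175.588 kHz.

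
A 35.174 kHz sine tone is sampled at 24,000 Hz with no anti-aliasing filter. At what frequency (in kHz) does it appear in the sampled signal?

11.174 kHz

Nyquist = 24,000/2 = 12,000 Hz; 35,174 Hz exceeds it.
Alias = |35,174 − 1×24,000| = |35,174 − 24,000| = 11,174 Hz = 11.174 kHz.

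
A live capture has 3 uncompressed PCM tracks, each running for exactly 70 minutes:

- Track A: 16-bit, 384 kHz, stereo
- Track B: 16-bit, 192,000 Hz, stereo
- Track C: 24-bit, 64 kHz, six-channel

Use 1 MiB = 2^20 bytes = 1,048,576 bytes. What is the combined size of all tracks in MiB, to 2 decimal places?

13842.77 MiB

exactly 70 minutes = 4,200 s.
Track A: 384,000 × 4,200 × 2 × 2 = 6,451,200,000 bytes.
Track B: 192,000 × 4,200 × 2 × 2 = 3,225,600,000 bytes.
Track C: 64,000 × 4,200 × 3 × 6 = 4,838,400,000 bytes.
Total = 14,515,200,000 bytes = 13842.77 MiB.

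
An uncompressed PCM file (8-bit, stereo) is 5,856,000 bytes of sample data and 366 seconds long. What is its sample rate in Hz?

Bytes = sample_rate × seconds × bytes_per_sample × channels.
sample_rate = 5,856,000 / (366 × 1 × 2) = 5,856,000 / 732 = 8,000 Hz.

8,000 Hz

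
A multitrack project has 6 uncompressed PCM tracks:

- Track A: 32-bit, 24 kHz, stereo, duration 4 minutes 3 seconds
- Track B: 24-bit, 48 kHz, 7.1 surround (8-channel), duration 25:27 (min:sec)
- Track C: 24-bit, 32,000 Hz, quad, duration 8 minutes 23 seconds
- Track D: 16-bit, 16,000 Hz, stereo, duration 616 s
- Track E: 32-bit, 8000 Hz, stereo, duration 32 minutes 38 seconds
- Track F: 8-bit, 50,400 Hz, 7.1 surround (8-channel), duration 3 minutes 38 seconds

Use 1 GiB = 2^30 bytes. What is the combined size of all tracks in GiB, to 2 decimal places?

Track A: 4 minutes 3 seconds = 243 s; 24,000 × 243 × 4 × 2 = 46,656,000 bytes.
Track B: 25:27 (min:sec) = 1,527 s; 48,000 × 1,527 × 3 × 8 = 1,759,104,000 bytes.
Track C: 8 minutes 23 seconds = 503 s; 32,000 × 503 × 3 × 4 = 193,152,000 bytes.
Track D: 16,000 × 616 × 2 × 2 = 39,424,000 bytes.
Track E: 32 minutes 38 seconds = 1,958 s; 8,000 × 1,958 × 4 × 2 = 125,312,000 bytes.
Track F: 3 minutes 38 seconds = 218 s; 50,400 × 218 × 1 × 8 = 87,897,600 bytes.
Total = 2,251,545,600 bytes = 2.10 GiB.

2.10 GiB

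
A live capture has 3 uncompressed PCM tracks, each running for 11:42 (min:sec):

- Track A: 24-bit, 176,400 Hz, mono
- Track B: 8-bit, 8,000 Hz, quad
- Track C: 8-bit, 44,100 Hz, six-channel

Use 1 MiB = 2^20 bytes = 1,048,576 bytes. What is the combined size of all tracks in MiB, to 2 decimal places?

11:42 (min:sec) = 702 s.
Track A: 176,400 × 702 × 3 × 1 = 371,498,400 bytes.
Track B: 8,000 × 702 × 1 × 4 = 22,464,000 bytes.
Track C: 44,100 × 702 × 1 × 6 = 185,749,200 bytes.
Total = 579,711,600 bytes = 552.86 MiB.

552.86 MiB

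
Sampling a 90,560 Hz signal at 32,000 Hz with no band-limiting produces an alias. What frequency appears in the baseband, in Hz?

5,440 Hz

Nyquist = 32,000/2 = 16,000 Hz; 90,560 Hz exceeds it.
Alias = |90,560 − 3×32,000| = |90,560 − 96,000| = 5,440 Hz.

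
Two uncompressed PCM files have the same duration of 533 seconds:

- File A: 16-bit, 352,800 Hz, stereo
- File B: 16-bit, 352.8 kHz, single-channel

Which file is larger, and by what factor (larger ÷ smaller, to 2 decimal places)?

File A, by a factor of 2.00

File A: 352,800 × 2 × 2 = 1,411,200 bytes/s.
File B: 352,800 × 2 × 1 = 705,600 bytes/s.
File A is larger; ratio = 752,169,600 / 376,084,800 = 2.00.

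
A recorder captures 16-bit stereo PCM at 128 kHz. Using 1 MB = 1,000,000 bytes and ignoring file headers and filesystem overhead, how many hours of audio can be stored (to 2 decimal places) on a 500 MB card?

0.27 hours

Uncompressed byte rate = 128,000 × 2 × 2 = 512,000 bytes/s.
Capacity = 500 × 1,000,000 = 500,000,000 bytes.
500,000,000 / 512,000 ≈ 976.56 s → 0.27 hours.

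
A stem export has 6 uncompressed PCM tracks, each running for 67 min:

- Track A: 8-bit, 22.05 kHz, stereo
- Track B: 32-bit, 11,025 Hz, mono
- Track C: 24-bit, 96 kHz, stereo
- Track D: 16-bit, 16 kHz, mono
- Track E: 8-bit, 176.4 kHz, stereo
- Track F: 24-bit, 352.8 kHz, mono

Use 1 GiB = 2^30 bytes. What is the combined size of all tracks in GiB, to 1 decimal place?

67 min = 4,020 s.
Track A: 22,050 × 4,020 × 1 × 2 = 177,282,000 bytes.
Track B: 11,025 × 4,020 × 4 × 1 = 177,282,000 bytes.
Track C: 96,000 × 4,020 × 3 × 2 = 2,315,520,000 bytes.
Track D: 16,000 × 4,020 × 2 × 1 = 128,640,000 bytes.
Track E: 176,400 × 4,020 × 1 × 2 = 1,418,256,000 bytes.
Track F: 352,800 × 4,020 × 3 × 1 = 4,254,768,000 bytes.
Total = 8,471,748,000 bytes = 7.9 GiB.

7.9 GiB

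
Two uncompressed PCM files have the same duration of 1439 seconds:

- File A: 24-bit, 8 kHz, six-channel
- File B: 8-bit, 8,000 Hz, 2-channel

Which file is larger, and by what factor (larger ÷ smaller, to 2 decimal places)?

File A: 8,000 × 3 × 6 = 144,000 bytes/s.
File B: 8,000 × 1 × 2 = 16,000 bytes/s.
File A is larger; ratio = 207,216,000 / 23,024,000 = 9.00.

File A, by a factor of 9.00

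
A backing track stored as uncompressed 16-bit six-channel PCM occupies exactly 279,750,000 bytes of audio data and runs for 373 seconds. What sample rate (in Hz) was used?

Bytes = sample_rate × seconds × bytes_per_sample × channels.
sample_rate = 279,750,000 / (373 × 2 × 6) = 279,750,000 / 4,476 = 62,500 Hz.

62,500 Hz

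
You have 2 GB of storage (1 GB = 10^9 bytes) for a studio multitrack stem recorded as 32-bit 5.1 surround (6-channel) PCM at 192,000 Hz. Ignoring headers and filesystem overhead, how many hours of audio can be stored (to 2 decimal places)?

0.12 hours

Uncompressed byte rate = 192,000 × 4 × 6 = 4,608,000 bytes/s.
Capacity = 2 × 1,000,000,000 = 2,000,000,000 bytes.
2,000,000,000 / 4,608,000 ≈ 434.03 s → 0.12 hours.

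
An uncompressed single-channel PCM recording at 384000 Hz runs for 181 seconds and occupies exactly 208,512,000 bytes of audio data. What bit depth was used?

Bytes per sample = 208,512,000 / (384,000 × 181 × 1) = 208,512,000 / 69,504,000 = 3.
Bit depth = 3 × 8 = 24 bits.

24 bits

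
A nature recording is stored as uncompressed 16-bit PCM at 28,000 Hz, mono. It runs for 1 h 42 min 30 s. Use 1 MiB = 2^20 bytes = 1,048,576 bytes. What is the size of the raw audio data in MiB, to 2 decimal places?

Duration = 1 h 42 min 30 s = 6,150 s.
Bytes = 28,000 samples/s × 6,150 s × 2 bytes/sample × 1 ch = 344,400,000 bytes.
344,400,000 / 1,048,576 = 328.45 MiB.

328.45 MiB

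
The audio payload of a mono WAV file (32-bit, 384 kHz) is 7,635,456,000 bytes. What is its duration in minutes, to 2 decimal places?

82.85 minutes

Byte rate = 384,000 × 4 × 1 = 1,536,000 bytes/s.
Duration = 7,635,456,000 / 1,536,000 = 4,971 s.
4,971 s / 60 = 82.85 minutes.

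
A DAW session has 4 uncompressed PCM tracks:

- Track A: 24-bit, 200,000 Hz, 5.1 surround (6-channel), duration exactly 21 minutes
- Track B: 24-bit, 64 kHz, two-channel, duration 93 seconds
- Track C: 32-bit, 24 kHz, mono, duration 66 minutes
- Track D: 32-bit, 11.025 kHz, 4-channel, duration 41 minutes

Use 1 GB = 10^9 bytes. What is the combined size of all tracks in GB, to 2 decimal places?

5.39 GB

Track A: exactly 21 minutes = 1,260 s; 200,000 × 1,260 × 3 × 6 = 4,536,000,000 bytes.
Track B: 64,000 × 93 × 3 × 2 = 35,712,000 bytes.
Track C: 66 minutes = 3,960 s; 24,000 × 3,960 × 4 × 1 = 380,160,000 bytes.
Track D: 41 minutes = 2,460 s; 11,025 × 2,460 × 4 × 4 = 433,944,000 bytes.
Total = 5,385,816,000 bytes = 5.39 GB.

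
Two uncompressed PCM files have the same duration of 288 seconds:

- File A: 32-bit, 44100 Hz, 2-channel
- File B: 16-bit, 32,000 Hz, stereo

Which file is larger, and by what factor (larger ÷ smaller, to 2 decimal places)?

File A: 44,100 × 4 × 2 = 352,800 bytes/s.
File B: 32,000 × 2 × 2 = 128,000 bytes/s.
File A is larger; ratio = 101,606,400 / 36,864,000 = 2.76.

File A, by a factor of 2.76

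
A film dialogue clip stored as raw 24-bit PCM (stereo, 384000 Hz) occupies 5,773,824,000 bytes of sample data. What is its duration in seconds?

Byte rate = 384,000 × 3 × 2 = 2,304,000 bytes/s.
Duration = 5,773,824,000 / 2,304,000 = 2,506 s.

2,506 seconds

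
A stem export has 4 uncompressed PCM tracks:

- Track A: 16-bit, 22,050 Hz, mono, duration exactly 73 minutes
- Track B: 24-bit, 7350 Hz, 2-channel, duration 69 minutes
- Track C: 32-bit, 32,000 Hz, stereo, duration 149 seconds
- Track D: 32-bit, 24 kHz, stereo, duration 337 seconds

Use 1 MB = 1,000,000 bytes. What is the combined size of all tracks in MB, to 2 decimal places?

478.58 MB

Track A: exactly 73 minutes = 4,380 s; 22,050 × 4,380 × 2 × 1 = 193,158,000 bytes.
Track B: 69 minutes = 4,140 s; 7,350 × 4,140 × 3 × 2 = 182,574,000 bytes.
Track C: 32,000 × 149 × 4 × 2 = 38,144,000 bytes.
Track D: 24,000 × 337 × 4 × 2 = 64,704,000 bytes.
Total = 478,580,000 bytes = 478.58 MB.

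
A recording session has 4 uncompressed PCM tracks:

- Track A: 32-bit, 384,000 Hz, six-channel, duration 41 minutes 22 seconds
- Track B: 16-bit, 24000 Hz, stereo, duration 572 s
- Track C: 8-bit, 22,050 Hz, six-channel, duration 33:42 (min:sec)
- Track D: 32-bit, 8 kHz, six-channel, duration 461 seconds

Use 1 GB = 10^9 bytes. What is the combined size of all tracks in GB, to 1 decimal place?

23.3 GB

Track A: 41 minutes 22 seconds = 2,482 s; 384,000 × 2,482 × 4 × 6 = 22,874,112,000 bytes.
Track B: 24,000 × 572 × 2 × 2 = 54,912,000 bytes.
Track C: 33:42 (min:sec) = 2,022 s; 22,050 × 2,022 × 1 × 6 = 267,510,600 bytes.
Track D: 8,000 × 461 × 4 × 6 = 88,512,000 bytes.
Total = 23,285,046,600 bytes = 23.3 GB.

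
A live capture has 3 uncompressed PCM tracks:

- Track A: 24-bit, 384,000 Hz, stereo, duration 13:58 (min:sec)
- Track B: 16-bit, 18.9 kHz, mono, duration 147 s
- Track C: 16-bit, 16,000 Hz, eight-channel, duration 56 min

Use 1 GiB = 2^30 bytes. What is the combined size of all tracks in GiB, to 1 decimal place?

Track A: 13:58 (min:sec) = 838 s; 384,000 × 838 × 3 × 2 = 1,930,752,000 bytes.
Track B: 18,900 × 147 × 2 × 1 = 5,556,600 bytes.
Track C: 56 min = 3,360 s; 16,000 × 3,360 × 2 × 8 = 860,160,000 bytes.
Total = 2,796,468,600 bytes = 2.6 GiB.

2.6 GiB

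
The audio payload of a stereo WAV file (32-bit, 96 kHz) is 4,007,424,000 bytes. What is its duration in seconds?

Byte rate = 96,000 × 4 × 2 = 768,000 bytes/s.
Duration = 4,007,424,000 / 768,000 = 5,218 s.

5,218 seconds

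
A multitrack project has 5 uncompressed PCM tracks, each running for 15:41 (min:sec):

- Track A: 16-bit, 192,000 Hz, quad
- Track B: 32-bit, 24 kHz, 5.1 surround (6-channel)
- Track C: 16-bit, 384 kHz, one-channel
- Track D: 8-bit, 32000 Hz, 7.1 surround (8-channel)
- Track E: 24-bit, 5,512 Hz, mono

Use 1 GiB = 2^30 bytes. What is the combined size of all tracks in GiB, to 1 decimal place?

15:41 (min:sec) = 941 s.
Track A: 192,000 × 941 × 2 × 4 = 1,445,376,000 bytes.
Track B: 24,000 × 941 × 4 × 6 = 542,016,000 bytes.
Track C: 384,000 × 941 × 2 × 1 = 722,688,000 bytes.
Track D: 32,000 × 941 × 1 × 8 = 240,896,000 bytes.
Track E: 5,512 × 941 × 3 × 1 = 15,560,376 bytes.
Total = 2,966,536,376 bytes = 2.8 GiB.

2.8 GiB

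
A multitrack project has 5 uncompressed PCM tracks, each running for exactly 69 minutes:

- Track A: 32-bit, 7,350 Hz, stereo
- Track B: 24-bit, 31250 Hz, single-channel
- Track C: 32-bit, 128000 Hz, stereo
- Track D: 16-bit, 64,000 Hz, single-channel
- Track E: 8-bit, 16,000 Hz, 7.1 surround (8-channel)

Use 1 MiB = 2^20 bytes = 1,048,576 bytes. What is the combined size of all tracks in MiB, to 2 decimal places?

exactly 69 minutes = 4,140 s.
Track A: 7,350 × 4,140 × 4 × 2 = 243,432,000 bytes.
Track B: 31,250 × 4,140 × 3 × 1 = 388,125,000 bytes.
Track C: 128,000 × 4,140 × 4 × 2 = 4,239,360,000 bytes.
Track D: 64,000 × 4,140 × 2 × 1 = 529,920,000 bytes.
Track E: 16,000 × 4,140 × 1 × 8 = 529,920,000 bytes.
Total = 5,930,757,000 bytes = 5656.01 MiB.

5656.01 MiB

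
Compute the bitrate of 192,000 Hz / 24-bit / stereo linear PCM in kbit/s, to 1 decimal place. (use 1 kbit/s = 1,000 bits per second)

9216.0 kbit/s

Bit rate = 192,000 × 24 × 2 = 9,216,000 bits/s.
= 9216.0 kbit/s.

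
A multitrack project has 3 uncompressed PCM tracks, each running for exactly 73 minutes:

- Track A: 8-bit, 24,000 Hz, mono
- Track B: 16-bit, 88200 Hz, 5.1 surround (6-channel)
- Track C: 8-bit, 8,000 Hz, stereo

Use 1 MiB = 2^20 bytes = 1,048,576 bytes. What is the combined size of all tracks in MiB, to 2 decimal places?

4588.12 MiB

exactly 73 minutes = 4,380 s.
Track A: 24,000 × 4,380 × 1 × 1 = 105,120,000 bytes.
Track B: 88,200 × 4,380 × 2 × 6 = 4,635,792,000 bytes.
Track C: 8,000 × 4,380 × 1 × 2 = 70,080,000 bytes.
Total = 4,810,992,000 bytes = 4588.12 MiB.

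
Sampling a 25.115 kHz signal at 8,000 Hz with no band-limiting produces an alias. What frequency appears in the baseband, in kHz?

1.115 kHz

Nyquist = 8,000/2 = 4,000 Hz; 25,115 Hz exceeds it.
Alias = |25,115 − 3×8,000| = |25,115 − 24,000| = 1,115 Hz = 1.115 kHz.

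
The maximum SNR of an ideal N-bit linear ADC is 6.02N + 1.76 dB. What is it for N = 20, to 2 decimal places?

122.16 dB

6.02 × 20 + 1.76 = 122.16 dB.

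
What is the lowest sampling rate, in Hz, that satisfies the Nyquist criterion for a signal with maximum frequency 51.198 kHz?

102,396 Hz

Minimum sample rate = 2 × 51,198 Hz = 102,396 Hz.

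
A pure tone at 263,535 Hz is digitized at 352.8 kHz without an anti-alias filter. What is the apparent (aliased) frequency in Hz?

89,265 Hz

Nyquist = 352,800/2 = 176,400 Hz; 263,535 Hz exceeds it.
Alias = |263,535 − 1×352,800| = |263,535 − 352,800| = 89,265 Hz.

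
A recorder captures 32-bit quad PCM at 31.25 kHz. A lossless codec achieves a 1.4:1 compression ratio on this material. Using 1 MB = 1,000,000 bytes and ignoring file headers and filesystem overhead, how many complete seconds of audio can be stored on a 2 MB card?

Uncompressed byte rate = 31,250 × 4 × 4 = 500,000 bytes/s.
After 1.4:1 compression, effective rate ≈ 357142.86 bytes/s.
Capacity = 2 × 1,000,000 = 2,000,000 bytes.
2,000,000 / effective rate ≈ 5.6 s → 5 seconds.

5 seconds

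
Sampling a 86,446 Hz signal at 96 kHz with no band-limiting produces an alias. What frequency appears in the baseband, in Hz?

9,554 Hz

Nyquist = 96,000/2 = 48,000 Hz; 86,446 Hz exceeds it.
Alias = |86,446 − 1×96,000| = |86,446 − 96,000| = 9,554 Hz.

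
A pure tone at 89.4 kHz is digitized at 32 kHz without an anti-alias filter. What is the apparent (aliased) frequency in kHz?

6.6 kHz

Nyquist = 32,000/2 = 16,000 Hz; 89,400 Hz exceeds it.
Alias = |89,400 − 3×32,000| = |89,400 − 96,000| = 6,600 Hz = 6.6 kHz.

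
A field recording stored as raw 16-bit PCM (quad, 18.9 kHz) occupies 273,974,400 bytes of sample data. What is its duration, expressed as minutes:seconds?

Byte rate = 18,900 × 2 × 4 = 151,200 bytes/s.
Duration = 273,974,400 / 151,200 = 1,812 s.
1,812 s = 30:12.

30:12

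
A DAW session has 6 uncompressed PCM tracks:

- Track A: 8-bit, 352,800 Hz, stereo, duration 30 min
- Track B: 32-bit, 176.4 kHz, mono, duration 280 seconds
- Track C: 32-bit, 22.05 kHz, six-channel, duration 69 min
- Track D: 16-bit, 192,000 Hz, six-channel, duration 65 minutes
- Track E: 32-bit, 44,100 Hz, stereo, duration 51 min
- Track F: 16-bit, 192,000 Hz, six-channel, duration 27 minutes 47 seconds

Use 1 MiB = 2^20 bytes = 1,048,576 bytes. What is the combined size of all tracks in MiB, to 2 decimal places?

16750.79 MiB

Track A: 30 min = 1,800 s; 352,800 × 1,800 × 1 × 2 = 1,270,080,000 bytes.
Track B: 176,400 × 280 × 4 × 1 = 197,568,000 bytes.
Track C: 69 min = 4,140 s; 22,050 × 4,140 × 4 × 6 = 2,190,888,000 bytes.
Track D: 65 minutes = 3,900 s; 192,000 × 3,900 × 2 × 6 = 8,985,600,000 bytes.
Track E: 51 min = 3,060 s; 44,100 × 3,060 × 4 × 2 = 1,079,568,000 bytes.
Track F: 27 minutes 47 seconds = 1,667 s; 192,000 × 1,667 × 2 × 6 = 3,840,768,000 bytes.
Total = 17,564,472,000 bytes = 16750.79 MiB.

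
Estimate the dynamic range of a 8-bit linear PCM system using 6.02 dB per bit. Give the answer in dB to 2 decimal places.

48.16 dB

8 × 6.02 = 48.16 dB.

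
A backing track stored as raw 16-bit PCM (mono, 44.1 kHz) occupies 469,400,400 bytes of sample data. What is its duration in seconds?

Byte rate = 44,100 × 2 × 1 = 88,200 bytes/s.
Duration = 469,400,400 / 88,200 = 5,322 s.

5,322 seconds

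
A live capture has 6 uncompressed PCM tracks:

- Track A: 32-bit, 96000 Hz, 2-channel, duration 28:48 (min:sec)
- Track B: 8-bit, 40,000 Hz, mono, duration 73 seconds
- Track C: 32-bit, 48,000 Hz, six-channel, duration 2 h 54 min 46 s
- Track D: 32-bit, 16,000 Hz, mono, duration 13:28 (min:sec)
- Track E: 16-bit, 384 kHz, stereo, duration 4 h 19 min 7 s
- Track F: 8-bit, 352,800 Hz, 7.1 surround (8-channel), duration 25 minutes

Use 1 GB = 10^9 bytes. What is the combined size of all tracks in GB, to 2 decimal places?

Track A: 28:48 (min:sec) = 1,728 s; 96,000 × 1,728 × 4 × 2 = 1,327,104,000 bytes.
Track B: 40,000 × 73 × 1 × 1 = 2,920,000 bytes.
Track C: 2 h 54 min 46 s = 10,486 s; 48,000 × 10,486 × 4 × 6 = 12,079,872,000 bytes.
Track D: 13:28 (min:sec) = 808 s; 16,000 × 808 × 4 × 1 = 51,712,000 bytes.
Track E: 4 h 19 min 7 s = 15,547 s; 384,000 × 15,547 × 2 × 2 = 23,880,192,000 bytes.
Track F: 25 minutes = 1,500 s; 352,800 × 1,500 × 1 × 8 = 4,233,600,000 bytes.
Total = 41,575,400,000 bytes = 41.58 GB.

41.58 GB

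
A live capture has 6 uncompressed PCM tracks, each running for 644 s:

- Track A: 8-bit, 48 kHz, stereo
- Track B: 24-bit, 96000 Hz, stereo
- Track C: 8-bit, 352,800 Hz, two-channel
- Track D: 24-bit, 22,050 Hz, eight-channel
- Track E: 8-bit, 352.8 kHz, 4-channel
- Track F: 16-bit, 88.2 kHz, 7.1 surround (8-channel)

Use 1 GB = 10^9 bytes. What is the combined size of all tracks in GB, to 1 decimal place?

3.0 GB

Track A: 48,000 × 644 × 1 × 2 = 61,824,000 bytes.
Track B: 96,000 × 644 × 3 × 2 = 370,944,000 bytes.
Track C: 352,800 × 644 × 1 × 2 = 454,406,400 bytes.
Track D: 22,050 × 644 × 3 × 8 = 340,804,800 bytes.
Track E: 352,800 × 644 × 1 × 4 = 908,812,800 bytes.
Track F: 88,200 × 644 × 2 × 8 = 908,812,800 bytes.
Total = 3,045,604,800 bytes = 3.0 GB.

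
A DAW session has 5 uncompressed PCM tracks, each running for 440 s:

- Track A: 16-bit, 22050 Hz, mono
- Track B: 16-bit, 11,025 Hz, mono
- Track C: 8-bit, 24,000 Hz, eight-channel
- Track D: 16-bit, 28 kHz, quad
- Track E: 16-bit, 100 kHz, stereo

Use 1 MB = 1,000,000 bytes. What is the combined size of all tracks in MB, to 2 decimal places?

388.15 MB

Track A: 22,050 × 440 × 2 × 1 = 19,404,000 bytes.
Track B: 11,025 × 440 × 2 × 1 = 9,702,000 bytes.
Track C: 24,000 × 440 × 1 × 8 = 84,480,000 bytes.
Track D: 28,000 × 440 × 2 × 4 = 98,560,000 bytes.
Track E: 100,000 × 440 × 2 × 2 = 176,000,000 bytes.
Total = 388,146,000 bytes = 388.15 MB.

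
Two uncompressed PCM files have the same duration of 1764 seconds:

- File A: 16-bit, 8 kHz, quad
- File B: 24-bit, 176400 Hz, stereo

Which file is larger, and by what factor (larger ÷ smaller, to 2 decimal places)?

File A: 8,000 × 2 × 4 = 64,000 bytes/s.
File B: 176,400 × 3 × 2 = 1,058,400 bytes/s.
File B is larger; ratio = 1,867,017,600 / 112,896,000 = 16.54.

File B, by a factor of 16.54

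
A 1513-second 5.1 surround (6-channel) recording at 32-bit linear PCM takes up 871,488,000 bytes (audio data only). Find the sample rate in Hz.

Bytes = sample_rate × seconds × bytes_per_sample × channels.
sample_rate = 871,488,000 / (1,513 × 4 × 6) = 871,488,000 / 36,312 = 24,000 Hz.

24,000 Hz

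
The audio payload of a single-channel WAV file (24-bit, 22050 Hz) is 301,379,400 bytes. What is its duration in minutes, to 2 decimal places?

75.93 minutes

Byte rate = 22,050 × 3 × 1 = 66,150 bytes/s.
Duration = 301,379,400 / 66,150 = 4,556 s.
4,556 s / 60 = 75.93 minutes.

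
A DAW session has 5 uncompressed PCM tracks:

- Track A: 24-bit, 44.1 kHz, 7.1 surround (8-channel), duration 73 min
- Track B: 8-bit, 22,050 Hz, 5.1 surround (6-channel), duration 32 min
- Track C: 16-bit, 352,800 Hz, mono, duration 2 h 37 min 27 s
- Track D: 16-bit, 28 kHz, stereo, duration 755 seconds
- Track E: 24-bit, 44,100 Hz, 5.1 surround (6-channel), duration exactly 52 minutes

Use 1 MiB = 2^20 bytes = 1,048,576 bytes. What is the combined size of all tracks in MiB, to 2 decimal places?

13462.86 MiB

Track A: 73 min = 4,380 s; 44,100 × 4,380 × 3 × 8 = 4,635,792,000 bytes.
Track B: 32 min = 1,920 s; 22,050 × 1,920 × 1 × 6 = 254,016,000 bytes.
Track C: 2 h 37 min 27 s = 9,447 s; 352,800 × 9,447 × 2 × 1 = 6,665,803,200 bytes.
Track D: 28,000 × 755 × 2 × 2 = 84,560,000 bytes.
Track E: exactly 52 minutes = 3,120 s; 44,100 × 3,120 × 3 × 6 = 2,476,656,000 bytes.
Total = 14,116,827,200 bytes = 13462.86 MiB.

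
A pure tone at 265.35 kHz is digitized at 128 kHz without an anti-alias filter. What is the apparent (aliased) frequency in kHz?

Nyquist = 128,000/2 = 64,000 Hz; 265,350 Hz exceeds it.
Alias = |265,350 − 2×128,000| = |265,350 − 256,000| = 9,350 Hz = 9.35 kHz.

9.35 kHz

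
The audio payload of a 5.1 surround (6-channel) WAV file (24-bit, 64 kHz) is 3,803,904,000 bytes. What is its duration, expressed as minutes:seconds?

Byte rate = 64,000 × 3 × 6 = 1,152,000 bytes/s.
Duration = 3,803,904,000 / 1,152,000 = 3,302 s.
3,302 s = 55:02.

55:02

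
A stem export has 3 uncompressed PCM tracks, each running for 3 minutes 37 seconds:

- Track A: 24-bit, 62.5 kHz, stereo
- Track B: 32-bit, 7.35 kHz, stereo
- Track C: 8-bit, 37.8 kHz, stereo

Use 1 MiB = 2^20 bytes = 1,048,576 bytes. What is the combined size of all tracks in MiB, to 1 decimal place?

3 minutes 37 seconds = 217 s.
Track A: 62,500 × 217 × 3 × 2 = 81,375,000 bytes.
Track B: 7,350 × 217 × 4 × 2 = 12,759,600 bytes.
Track C: 37,800 × 217 × 1 × 2 = 16,405,200 bytes.
Total = 110,539,800 bytes = 105.4 MiB.

105.4 MiB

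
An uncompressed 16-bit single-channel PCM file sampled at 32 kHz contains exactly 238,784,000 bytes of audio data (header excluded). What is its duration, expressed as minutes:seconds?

Byte rate = 32,000 × 2 × 1 = 64,000 bytes/s.
Duration = 238,784,000 / 64,000 = 3,731 s.
3,731 s = 62:11.

62:11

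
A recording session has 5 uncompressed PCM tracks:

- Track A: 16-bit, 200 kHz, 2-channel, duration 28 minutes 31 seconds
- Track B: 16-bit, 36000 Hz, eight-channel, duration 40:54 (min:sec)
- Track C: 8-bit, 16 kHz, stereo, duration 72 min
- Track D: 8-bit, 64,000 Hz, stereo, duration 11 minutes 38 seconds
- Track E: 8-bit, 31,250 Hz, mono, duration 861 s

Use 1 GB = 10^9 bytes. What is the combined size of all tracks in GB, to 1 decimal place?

3.0 GB

Track A: 28 minutes 31 seconds = 1,711 s; 200,000 × 1,711 × 2 × 2 = 1,368,800,000 bytes.
Track B: 40:54 (min:sec) = 2,454 s; 36,000 × 2,454 × 2 × 8 = 1,413,504,000 bytes.
Track C: 72 min = 4,320 s; 16,000 × 4,320 × 1 × 2 = 138,240,000 bytes.
Track D: 11 minutes 38 seconds = 698 s; 64,000 × 698 × 1 × 2 = 89,344,000 bytes.
Track E: 31,250 × 861 × 1 × 1 = 26,906,250 bytes.
Total = 3,036,794,250 bytes = 3.0 GB.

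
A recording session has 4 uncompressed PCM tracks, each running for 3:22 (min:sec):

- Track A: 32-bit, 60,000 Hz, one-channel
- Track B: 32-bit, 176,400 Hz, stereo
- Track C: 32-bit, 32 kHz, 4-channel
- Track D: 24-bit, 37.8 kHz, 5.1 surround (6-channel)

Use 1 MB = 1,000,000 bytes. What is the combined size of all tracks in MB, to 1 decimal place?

574.4 MB

3:22 (min:sec) = 202 s.
Track A: 60,000 × 202 × 4 × 1 = 48,480,000 bytes.
Track B: 176,400 × 202 × 4 × 2 = 285,062,400 bytes.
Track C: 32,000 × 202 × 4 × 4 = 103,424,000 bytes.
Track D: 37,800 × 202 × 3 × 6 = 137,440,800 bytes.
Total = 574,407,200 bytes = 574.4 MB.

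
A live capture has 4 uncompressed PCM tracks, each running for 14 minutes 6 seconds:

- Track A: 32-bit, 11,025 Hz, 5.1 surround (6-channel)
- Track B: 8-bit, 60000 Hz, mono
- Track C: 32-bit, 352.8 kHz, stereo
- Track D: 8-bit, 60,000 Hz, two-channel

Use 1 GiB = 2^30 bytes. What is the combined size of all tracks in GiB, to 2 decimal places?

2.57 GiB

14 minutes 6 seconds = 846 s.
Track A: 11,025 × 846 × 4 × 6 = 223,851,600 bytes.
Track B: 60,000 × 846 × 1 × 1 = 50,760,000 bytes.
Track C: 352,800 × 846 × 4 × 2 = 2,387,750,400 bytes.
Track D: 60,000 × 846 × 1 × 2 = 101,520,000 bytes.
Total = 2,763,882,000 bytes = 2.57 GiB.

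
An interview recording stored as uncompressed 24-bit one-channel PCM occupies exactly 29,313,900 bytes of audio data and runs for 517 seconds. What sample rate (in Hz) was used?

Bytes = sample_rate × seconds × bytes_per_sample × channels.
sample_rate = 29,313,900 / (517 × 3 × 1) = 29,313,900 / 1,551 = 18,900 Hz.

18,900 Hz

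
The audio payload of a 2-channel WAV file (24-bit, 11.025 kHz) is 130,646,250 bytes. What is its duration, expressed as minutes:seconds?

32:55

Byte rate = 11,025 × 3 × 2 = 66,150 bytes/s.
Duration = 130,646,250 / 66,150 = 1,975 s.
1,975 s = 32:55.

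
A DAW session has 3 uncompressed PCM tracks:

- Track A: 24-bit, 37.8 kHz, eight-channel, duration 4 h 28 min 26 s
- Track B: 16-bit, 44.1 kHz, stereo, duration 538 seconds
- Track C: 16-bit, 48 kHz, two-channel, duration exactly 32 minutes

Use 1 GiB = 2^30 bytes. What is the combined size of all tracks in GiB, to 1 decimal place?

Track A: 4 h 28 min 26 s = 16,106 s; 37,800 × 16,106 × 3 × 8 = 14,611,363,200 bytes.
Track B: 44,100 × 538 × 2 × 2 = 94,903,200 bytes.
Track C: exactly 32 minutes = 1,920 s; 48,000 × 1,920 × 2 × 2 = 368,640,000 bytes.
Total = 15,074,906,400 bytes = 14.0 GiB.

14.0 GiB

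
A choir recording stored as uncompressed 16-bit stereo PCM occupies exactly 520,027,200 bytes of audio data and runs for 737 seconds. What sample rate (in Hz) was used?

176,400 Hz

Bytes = sample_rate × seconds × bytes_per_sample × channels.
sample_rate = 520,027,200 / (737 × 2 × 2) = 520,027,200 / 2,948 = 176,400 Hz.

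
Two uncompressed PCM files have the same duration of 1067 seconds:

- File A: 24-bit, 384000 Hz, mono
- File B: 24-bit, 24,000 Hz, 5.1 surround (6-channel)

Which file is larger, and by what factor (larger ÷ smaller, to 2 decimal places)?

File A, by a factor of 2.67

File A: 384,000 × 3 × 1 = 1,152,000 bytes/s.
File B: 24,000 × 3 × 6 = 432,000 bytes/s.
File A is larger; ratio = 1,229,184,000 / 460,944,000 = 2.67.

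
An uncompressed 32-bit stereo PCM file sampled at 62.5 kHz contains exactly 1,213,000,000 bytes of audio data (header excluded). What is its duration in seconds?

2,426 seconds

Byte rate = 62,500 × 4 × 2 = 500,000 bytes/s.
Duration = 1,213,000,000 / 500,000 = 2,426 s.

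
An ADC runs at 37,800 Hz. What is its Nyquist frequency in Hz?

18,900 Hz

Nyquist frequency = sample rate / 2 = 37,800 / 2 = 18,900 Hz.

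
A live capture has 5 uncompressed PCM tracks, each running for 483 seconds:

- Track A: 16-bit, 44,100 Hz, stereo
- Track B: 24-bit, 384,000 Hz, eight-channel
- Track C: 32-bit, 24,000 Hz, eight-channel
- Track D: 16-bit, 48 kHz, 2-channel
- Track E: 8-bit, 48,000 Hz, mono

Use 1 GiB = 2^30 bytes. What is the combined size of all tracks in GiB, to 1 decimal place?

Track A: 44,100 × 483 × 2 × 2 = 85,201,200 bytes.
Track B: 384,000 × 483 × 3 × 8 = 4,451,328,000 bytes.
Track C: 24,000 × 483 × 4 × 8 = 370,944,000 bytes.
Track D: 48,000 × 483 × 2 × 2 = 92,736,000 bytes.
Track E: 48,000 × 483 × 1 × 1 = 23,184,000 bytes.
Total = 5,023,393,200 bytes = 4.7 GiB.

4.7 GiB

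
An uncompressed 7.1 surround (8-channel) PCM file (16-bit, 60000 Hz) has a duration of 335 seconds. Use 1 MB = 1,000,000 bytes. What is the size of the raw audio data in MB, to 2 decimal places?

Bytes = 60,000 samples/s × 335 s × 2 bytes/sample × 8 ch = 321,600,000 bytes.
321,600,000 / 1,000,000 = 321.60 MB.

321.60 MB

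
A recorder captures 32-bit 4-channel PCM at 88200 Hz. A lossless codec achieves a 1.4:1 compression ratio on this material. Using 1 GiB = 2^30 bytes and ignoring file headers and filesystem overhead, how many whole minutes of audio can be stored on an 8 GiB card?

Uncompressed byte rate = 88,200 × 4 × 4 = 1,411,200 bytes/s.
After 1.4:1 compression, effective rate ≈ 1008000 bytes/s.
Capacity = 8 × 1,073,741,824 = 8,589,934,592 bytes.
8,589,934,592 / effective rate ≈ 8521.76 s → 142 minutes.

142 minutes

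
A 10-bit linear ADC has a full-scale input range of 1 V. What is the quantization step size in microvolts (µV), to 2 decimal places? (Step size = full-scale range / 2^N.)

1 V / 2^10 = 1 / 1,024 V = 976.56 µV.

976.56 µV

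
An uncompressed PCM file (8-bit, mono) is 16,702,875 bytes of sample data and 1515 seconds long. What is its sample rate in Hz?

Bytes = sample_rate × seconds × bytes_per_sample × channels.
sample_rate = 16,702,875 / (1,515 × 1 × 1) = 16,702,875 / 1,515 = 11,025 Hz.

11,025 Hz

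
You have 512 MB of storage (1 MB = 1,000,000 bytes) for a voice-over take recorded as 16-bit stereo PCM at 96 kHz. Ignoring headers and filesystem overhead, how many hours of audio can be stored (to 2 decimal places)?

0.37 hours

Uncompressed byte rate = 96,000 × 2 × 2 = 384,000 bytes/s.
Capacity = 512 × 1,000,000 = 512,000,000 bytes.
512,000,000 / 384,000 ≈ 1333.33 s → 0.37 hours.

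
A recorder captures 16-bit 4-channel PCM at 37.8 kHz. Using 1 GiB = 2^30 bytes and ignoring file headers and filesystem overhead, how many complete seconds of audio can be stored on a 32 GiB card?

113,623 seconds

Uncompressed byte rate = 37,800 × 2 × 4 = 302,400 bytes/s.
Capacity = 32 × 1,073,741,824 = 34,359,738,368 bytes.
34,359,738,368 / 302,400 ≈ 113623.47 s → 113,623 seconds.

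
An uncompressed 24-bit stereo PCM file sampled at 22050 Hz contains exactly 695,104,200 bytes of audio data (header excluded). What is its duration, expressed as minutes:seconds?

87:34

Byte rate = 22,050 × 3 × 2 = 132,300 bytes/s.
Duration = 695,104,200 / 132,300 = 5,254 s.
5,254 s = 87:34.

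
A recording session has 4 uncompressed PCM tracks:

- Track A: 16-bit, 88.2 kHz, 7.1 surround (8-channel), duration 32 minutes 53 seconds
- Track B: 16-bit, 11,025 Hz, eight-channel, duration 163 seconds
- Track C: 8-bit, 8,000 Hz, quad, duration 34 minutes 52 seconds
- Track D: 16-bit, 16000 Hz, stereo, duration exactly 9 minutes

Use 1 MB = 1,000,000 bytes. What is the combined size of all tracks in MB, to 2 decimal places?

2914.55 MB

Track A: 32 minutes 53 seconds = 1,973 s; 88,200 × 1,973 × 2 × 8 = 2,784,297,600 bytes.
Track B: 11,025 × 163 × 2 × 8 = 28,753,200 bytes.
Track C: 34 minutes 52 seconds = 2,092 s; 8,000 × 2,092 × 1 × 4 = 66,944,000 bytes.
Track D: exactly 9 minutes = 540 s; 16,000 × 540 × 2 × 2 = 34,560,000 bytes.
Total = 2,914,554,800 bytes = 2914.55 MB.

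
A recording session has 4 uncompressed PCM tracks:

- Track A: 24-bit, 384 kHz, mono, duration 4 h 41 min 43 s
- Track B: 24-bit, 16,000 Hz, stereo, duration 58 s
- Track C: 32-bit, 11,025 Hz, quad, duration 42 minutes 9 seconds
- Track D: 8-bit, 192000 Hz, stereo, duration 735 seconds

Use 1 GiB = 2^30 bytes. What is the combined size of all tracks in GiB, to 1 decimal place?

Track A: 4 h 41 min 43 s = 16,903 s; 384,000 × 16,903 × 3 × 1 = 19,472,256,000 bytes.
Track B: 16,000 × 58 × 3 × 2 = 5,568,000 bytes.
Track C: 42 minutes 9 seconds = 2,529 s; 11,025 × 2,529 × 4 × 4 = 446,115,600 bytes.
Track D: 192,000 × 735 × 1 × 2 = 282,240,000 bytes.
Total = 20,206,179,600 bytes = 18.8 GiB.

18.8 GiB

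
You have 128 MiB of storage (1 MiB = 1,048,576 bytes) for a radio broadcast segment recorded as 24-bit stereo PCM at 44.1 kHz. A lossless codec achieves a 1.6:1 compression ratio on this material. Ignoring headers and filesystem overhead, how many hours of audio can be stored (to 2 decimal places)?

Uncompressed byte rate = 44,100 × 3 × 2 = 264,600 bytes/s.
After 1.6:1 compression, effective rate ≈ 165375 bytes/s.
Capacity = 128 × 1,048,576 = 134,217,728 bytes.
134,217,728 / effective rate ≈ 811.6 s → 0.23 hours.

0.23 hours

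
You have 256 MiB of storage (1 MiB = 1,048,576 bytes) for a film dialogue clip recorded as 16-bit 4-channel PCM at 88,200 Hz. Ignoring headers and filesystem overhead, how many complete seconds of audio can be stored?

380 seconds

Uncompressed byte rate = 88,200 × 2 × 4 = 705,600 bytes/s.
Capacity = 256 × 1,048,576 = 268,435,456 bytes.
268,435,456 / 705,600 ≈ 380.44 s → 380 seconds.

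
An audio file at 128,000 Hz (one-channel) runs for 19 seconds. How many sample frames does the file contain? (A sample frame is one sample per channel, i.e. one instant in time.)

2,432,000 sample frames

128,000 samples/s × 19 s = 2,432,000 frames.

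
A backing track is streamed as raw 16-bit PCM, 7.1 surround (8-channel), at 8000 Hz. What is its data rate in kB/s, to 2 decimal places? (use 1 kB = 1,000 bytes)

128.00 kB/s

Bit rate = 8,000 × 16 × 8 = 1,024,000 bits/s.
1,024,000 / 8 = 128,000 B/s = 128.00 kB/s.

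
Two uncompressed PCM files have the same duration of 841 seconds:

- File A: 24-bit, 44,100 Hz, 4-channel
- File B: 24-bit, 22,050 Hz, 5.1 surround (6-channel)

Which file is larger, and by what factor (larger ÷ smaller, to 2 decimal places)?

File A: 44,100 × 3 × 4 = 529,200 bytes/s.
File B: 22,050 × 3 × 6 = 396,900 bytes/s.
File A is larger; ratio = 445,057,200 / 333,792,900 = 1.33.

File A, by a factor of 1.33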